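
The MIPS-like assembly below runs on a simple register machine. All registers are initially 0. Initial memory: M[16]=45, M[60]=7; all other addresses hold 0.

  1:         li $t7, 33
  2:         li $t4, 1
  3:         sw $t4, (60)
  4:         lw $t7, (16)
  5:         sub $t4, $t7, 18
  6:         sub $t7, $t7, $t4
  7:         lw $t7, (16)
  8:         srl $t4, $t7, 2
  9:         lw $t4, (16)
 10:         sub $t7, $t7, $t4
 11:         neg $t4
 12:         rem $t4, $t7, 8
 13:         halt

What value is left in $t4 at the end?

after li $t7, 33: $t7=33
after li $t4, 1: $t4=1
sw $t4, (60) → M[60]=1
after lw $t7, (16): $t7=M[16]=45
after sub $t4, $t7, 18: $t4=45-18=27
after sub $t7, $t7, $t4: $t7=45-27=18
after lw $t7, (16): $t7=M[16]=45
after srl $t4, $t7, 2: $t4=45>>2=11
after lw $t4, (16): $t4=M[16]=45
after sub $t7, $t7, $t4: $t7=45-45=0
after neg $t4: $t4=-(45)=-45
after rem $t4, $t7, 8: $t4=0%8=0
halt.

0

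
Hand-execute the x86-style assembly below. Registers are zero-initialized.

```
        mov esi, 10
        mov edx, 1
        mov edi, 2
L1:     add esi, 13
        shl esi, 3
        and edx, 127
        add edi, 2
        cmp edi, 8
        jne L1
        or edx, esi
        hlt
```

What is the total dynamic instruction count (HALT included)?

23

mov esi, 10 → esi=10
mov edx, 1 → edx=1
mov edi, 2 → edi=2
add esi, 13 → esi=10+13=23
shl esi, 3 → esi=23<<3=184
and edx, 127 → edx=1&127=1
add edi, 2 → edi=2+2=4
cmp edi, 8  (cmp 4,8)
jne L1: taken
add esi, 13 → esi=184+13=197
shl esi, 3 → esi=197<<3=1576
and edx, 127 → edx=1&127=1
add edi, 2 → edi=4+2=6
cmp edi, 8  (cmp 6,8)
jne L1: taken
add esi, 13 → esi=1576+13=1589
shl esi, 3 → esi=1589<<3=12712
and edx, 127 → edx=1&127=1
add edi, 2 → edi=6+2=8
cmp edi, 8  (cmp 8,8)
jne L1: not taken
or edx, esi → edx=1|12712=12713
halt.
Total executed instructions: 23.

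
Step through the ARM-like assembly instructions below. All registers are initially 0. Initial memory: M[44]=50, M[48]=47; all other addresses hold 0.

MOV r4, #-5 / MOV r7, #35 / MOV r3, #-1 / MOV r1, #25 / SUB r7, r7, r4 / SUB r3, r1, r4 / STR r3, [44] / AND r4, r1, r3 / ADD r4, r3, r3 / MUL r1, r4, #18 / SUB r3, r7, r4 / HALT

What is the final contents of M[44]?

MOV r4, #-5 → r4=-5
MOV r7, #35 → r7=35
MOV r3, #-1 → r3=-1
MOV r1, #25 → r1=25
SUB r7, r7, r4 → r7=35-(-5)=40
SUB r3, r1, r4 → r3=25-(-5)=30
STR r3, [44] → M[44]=30
AND r4, r1, r3 → r4=25&30=24
ADD r4, r3, r3 → r4=30+30=60
MUL r1, r4, #18 → r1=60*18=1080
SUB r3, r7, r4 → r3=40-60=-20
halt.

30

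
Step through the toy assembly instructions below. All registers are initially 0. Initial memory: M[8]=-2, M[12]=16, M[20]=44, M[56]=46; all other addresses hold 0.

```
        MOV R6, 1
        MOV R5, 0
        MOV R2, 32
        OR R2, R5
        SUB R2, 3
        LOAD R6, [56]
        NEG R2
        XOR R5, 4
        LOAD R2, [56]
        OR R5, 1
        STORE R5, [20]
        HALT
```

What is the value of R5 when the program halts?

5

after MOV R6, 1: R6=1
after MOV R5, 0: R5=0
after MOV R2, 32: R2=32
after OR R2, R5: R2=32|0=32
after SUB R2, 3: R2=32-3=29
after LOAD R6, [56]: R6=M[56]=46
after NEG R2: R2=-(29)=-29
after XOR R5, 4: R5=0^4=4
after LOAD R2, [56]: R2=M[56]=46
after OR R5, 1: R5=4|1=5
STORE R5, [20] → M[20]=5
halt.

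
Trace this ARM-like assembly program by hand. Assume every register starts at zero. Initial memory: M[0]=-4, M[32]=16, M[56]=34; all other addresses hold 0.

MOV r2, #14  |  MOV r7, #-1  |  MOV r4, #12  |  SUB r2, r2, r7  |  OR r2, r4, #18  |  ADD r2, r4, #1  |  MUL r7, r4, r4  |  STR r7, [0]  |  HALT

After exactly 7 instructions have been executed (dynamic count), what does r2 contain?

13

r2=14
r7=-1
r4=12
r2=14-(-1)=15
r2=12|18=30
r2=12+1=13
r7=12*12=144
After step 7: r2 = 13.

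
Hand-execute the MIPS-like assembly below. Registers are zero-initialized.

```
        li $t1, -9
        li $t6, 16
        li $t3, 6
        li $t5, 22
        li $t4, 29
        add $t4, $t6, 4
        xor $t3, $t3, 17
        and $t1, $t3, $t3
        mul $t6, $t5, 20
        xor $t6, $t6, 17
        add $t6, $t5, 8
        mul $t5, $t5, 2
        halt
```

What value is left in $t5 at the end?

44

li $t1, -9 → $t1=-9
li $t6, 16 → $t6=16
li $t3, 6 → $t3=6
li $t5, 22 → $t5=22
li $t4, 29 → $t4=29
add $t4, $t6, 4 → $t4=16+4=20
xor $t3, $t3, 17 → $t3=6^17=23
and $t1, $t3, $t3 → $t1=23&23=23
mul $t6, $t5, 20 → $t6=22*20=440
xor $t6, $t6, 17 → $t6=440^17=425
add $t6, $t5, 8 → $t6=22+8=30
mul $t5, $t5, 2 → $t5=22*2=44
halt.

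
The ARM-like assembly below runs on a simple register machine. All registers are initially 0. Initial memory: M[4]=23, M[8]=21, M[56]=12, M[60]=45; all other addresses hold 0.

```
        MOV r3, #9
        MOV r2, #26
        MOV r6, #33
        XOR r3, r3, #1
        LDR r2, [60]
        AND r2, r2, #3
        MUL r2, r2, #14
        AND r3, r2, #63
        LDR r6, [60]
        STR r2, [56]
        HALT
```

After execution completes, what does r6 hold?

45

r3=9
r2=26
r6=33
r3=9^1=8
r2=M[60]=45
r2=45&3=1
r2=1*14=14
r3=14&63=14
r6=M[60]=45
STR r2, [56] → M[56]=14
halt.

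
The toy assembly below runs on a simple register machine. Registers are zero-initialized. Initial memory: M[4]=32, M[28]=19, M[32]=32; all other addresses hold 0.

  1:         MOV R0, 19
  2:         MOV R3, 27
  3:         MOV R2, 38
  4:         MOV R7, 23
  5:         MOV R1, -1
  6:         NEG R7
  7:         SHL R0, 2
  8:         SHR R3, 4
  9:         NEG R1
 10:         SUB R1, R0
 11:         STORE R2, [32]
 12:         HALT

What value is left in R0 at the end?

MOV R0, 19 → R0=19
MOV R3, 27 → R3=27
MOV R2, 38 → R2=38
MOV R7, 23 → R7=23
MOV R1, -1 → R1=-1
NEG R7 → R7=-(23)=-23
SHL R0, 2 → R0=19<<2=76
SHR R3, 4 → R3=27>>4=1
NEG R1 → R1=-(-1)=1
SUB R1, R0 → R1=1-76=-75
STORE R2, [32] → M[32]=38
halt.

76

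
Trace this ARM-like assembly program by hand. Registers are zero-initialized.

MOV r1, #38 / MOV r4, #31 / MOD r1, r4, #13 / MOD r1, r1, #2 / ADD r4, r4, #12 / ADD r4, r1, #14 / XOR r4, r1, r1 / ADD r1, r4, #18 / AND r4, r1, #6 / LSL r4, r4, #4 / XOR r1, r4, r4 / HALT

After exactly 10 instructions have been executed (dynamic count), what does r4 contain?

32

after MOV r1, #38: r1=38
after MOV r4, #31: r4=31
after MOD r1, r4, #13: r1=31%13=5
after MOD r1, r1, #2: r1=5%2=1
after ADD r4, r4, #12: r4=31+12=43
after ADD r4, r1, #14: r4=1+14=15
after XOR r4, r1, r1: r4=1^1=0
after ADD r1, r4, #18: r1=0+18=18
after AND r4, r1, #6: r4=18&6=2
after LSL r4, r4, #4: r4=2<<4=32
After step 10: r4 = 32.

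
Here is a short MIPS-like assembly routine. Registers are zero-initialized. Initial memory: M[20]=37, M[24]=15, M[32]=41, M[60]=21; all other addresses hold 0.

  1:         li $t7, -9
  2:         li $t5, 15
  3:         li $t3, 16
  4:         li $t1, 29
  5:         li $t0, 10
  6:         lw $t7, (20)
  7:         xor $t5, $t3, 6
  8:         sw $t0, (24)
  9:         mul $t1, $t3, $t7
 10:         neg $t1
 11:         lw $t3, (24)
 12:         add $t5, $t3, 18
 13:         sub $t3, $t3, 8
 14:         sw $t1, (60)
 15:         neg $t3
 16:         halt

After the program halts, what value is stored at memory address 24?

li $t7, -9 → $t7=-9
li $t5, 15 → $t5=15
li $t3, 16 → $t3=16
li $t1, 29 → $t1=29
li $t0, 10 → $t0=10
lw $t7, (20) → $t7=M[20]=37
xor $t5, $t3, 6 → $t5=16^6=22
sw $t0, (24) → M[24]=10
mul $t1, $t3, $t7 → $t1=16*37=592
neg $t1 → $t1=-(592)=-592
lw $t3, (24) → $t3=M[24]=10
add $t5, $t3, 18 → $t5=10+18=28
sub $t3, $t3, 8 → $t3=10-8=2
sw $t1, (60) → M[60]=-592
neg $t3 → $t3=-(2)=-2
halt.

10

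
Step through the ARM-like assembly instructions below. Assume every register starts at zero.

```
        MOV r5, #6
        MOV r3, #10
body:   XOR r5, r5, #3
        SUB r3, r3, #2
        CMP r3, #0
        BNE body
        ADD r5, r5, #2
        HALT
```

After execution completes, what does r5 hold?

7

MOV r5, #6 → r5=6
MOV r3, #10 → r3=10
XOR r5, r5, #3 → r5=6^3=5
SUB r3, r3, #2 → r3=10-2=8
CMP r3, #0  (cmp 8,0)
BNE body: taken
XOR r5, r5, #3 → r5=5^3=6
SUB r3, r3, #2 → r3=8-2=6
CMP r3, #0  (cmp 6,0)
BNE body: taken
XOR r5, r5, #3 → r5=6^3=5
SUB r3, r3, #2 → r3=6-2=4
CMP r3, #0  (cmp 4,0)
BNE body: taken
XOR r5, r5, #3 → r5=5^3=6
SUB r3, r3, #2 → r3=4-2=2
CMP r3, #0  (cmp 2,0)
BNE body: taken
XOR r5, r5, #3 → r5=6^3=5
SUB r3, r3, #2 → r3=2-2=0
CMP r3, #0  (cmp 0,0)
BNE body: not taken
ADD r5, r5, #2 → r5=5+2=7
halt.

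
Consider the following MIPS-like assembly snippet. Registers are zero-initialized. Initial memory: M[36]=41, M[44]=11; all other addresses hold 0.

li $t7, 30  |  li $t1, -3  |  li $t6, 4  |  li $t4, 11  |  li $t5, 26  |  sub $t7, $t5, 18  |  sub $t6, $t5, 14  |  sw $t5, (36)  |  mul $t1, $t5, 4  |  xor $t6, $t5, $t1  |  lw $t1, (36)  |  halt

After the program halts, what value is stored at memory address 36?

26

after li $t7, 30: $t7=30
after li $t1, -3: $t1=-3
after li $t6, 4: $t6=4
after li $t4, 11: $t4=11
after li $t5, 26: $t5=26
after sub $t7, $t5, 18: $t7=26-18=8
after sub $t6, $t5, 14: $t6=26-14=12
sw $t5, (36) → M[36]=26
after mul $t1, $t5, 4: $t1=26*4=104
after xor $t6, $t5, $t1: $t6=26^104=114
after lw $t1, (36): $t1=M[36]=26
halt.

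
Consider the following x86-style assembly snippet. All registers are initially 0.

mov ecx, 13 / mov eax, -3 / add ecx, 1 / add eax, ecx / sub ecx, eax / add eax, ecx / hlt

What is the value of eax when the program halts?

after mov ecx, 13: ecx=13
after mov eax, -3: eax=-3
after add ecx, 1: ecx=13+1=14
after add eax, ecx: eax=(-3)+14=11
after sub ecx, eax: ecx=14-11=3
after add eax, ecx: eax=11+3=14
halt.

14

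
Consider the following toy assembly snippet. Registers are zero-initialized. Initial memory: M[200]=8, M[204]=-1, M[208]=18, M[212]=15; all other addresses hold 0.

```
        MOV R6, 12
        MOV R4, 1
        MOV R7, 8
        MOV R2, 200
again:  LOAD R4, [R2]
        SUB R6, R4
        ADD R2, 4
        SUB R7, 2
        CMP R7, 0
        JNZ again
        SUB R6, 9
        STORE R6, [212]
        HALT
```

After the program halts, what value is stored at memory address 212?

-37

R6=12
R4=1
R7=8
R2=200
R4=M[200]=8
R6=12-8=4
R2=200+4=204
R7=8-2=6
CMP R7, 0  (cmp 6,0)
JNZ again: taken
R4=M[204]=-1
R6=4-(-1)=5
R2=204+4=208
R7=6-2=4
CMP R7, 0  (cmp 4,0)
JNZ again: taken
R4=M[208]=18
R6=5-18=-13
R2=208+4=212
R7=4-2=2
CMP R7, 0  (cmp 2,0)
JNZ again: taken
R4=M[212]=15
R6=(-13)-15=-28
R2=212+4=216
R7=2-2=0
CMP R7, 0  (cmp 0,0)
JNZ again: not taken
R6=(-28)-9=-37
STORE R6, [212] → M[212]=-37
halt.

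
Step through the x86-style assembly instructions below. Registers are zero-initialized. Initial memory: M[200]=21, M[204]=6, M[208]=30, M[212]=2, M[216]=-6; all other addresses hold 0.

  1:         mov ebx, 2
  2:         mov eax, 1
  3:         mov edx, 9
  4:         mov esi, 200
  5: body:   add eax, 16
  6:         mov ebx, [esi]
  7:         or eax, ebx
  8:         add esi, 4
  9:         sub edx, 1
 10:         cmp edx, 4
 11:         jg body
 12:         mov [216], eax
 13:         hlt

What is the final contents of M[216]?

-1

ebx=2
eax=1
edx=9
esi=200
eax=1+16=17
ebx=M[200]=21
eax=17|21=21
esi=200+4=204
edx=9-1=8
cmp edx, 4  (cmp 8,4)
jg body: taken
eax=21+16=37
ebx=M[204]=6
eax=37|6=39
esi=204+4=208
edx=8-1=7
cmp edx, 4  (cmp 7,4)
jg body: taken
eax=39+16=55
ebx=M[208]=30
eax=55|30=63
esi=208+4=212
edx=7-1=6
cmp edx, 4  (cmp 6,4)
jg body: taken
eax=63+16=79
ebx=M[212]=2
eax=79|2=79
esi=212+4=216
edx=6-1=5
cmp edx, 4  (cmp 5,4)
jg body: taken
eax=79+16=95
ebx=M[216]=-6
eax=95|(-6)=-1
esi=216+4=220
edx=5-1=4
cmp edx, 4  (cmp 4,4)
jg body: not taken
mov [216], eax → M[216]=-1
halt.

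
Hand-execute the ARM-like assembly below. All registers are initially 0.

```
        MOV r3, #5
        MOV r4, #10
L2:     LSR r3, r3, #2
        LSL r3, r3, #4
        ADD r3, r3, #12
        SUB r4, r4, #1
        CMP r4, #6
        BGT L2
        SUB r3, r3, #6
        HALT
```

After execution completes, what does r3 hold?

2038

MOV r3, #5 → r3=5
MOV r4, #10 → r4=10
LSR r3, r3, #2 → r3=5>>2=1
LSL r3, r3, #4 → r3=1<<4=16
ADD r3, r3, #12 → r3=16+12=28
SUB r4, r4, #1 → r4=10-1=9
CMP r4, #6  (cmp 9,6)
BGT L2: taken
LSR r3, r3, #2 → r3=28>>2=7
LSL r3, r3, #4 → r3=7<<4=112
ADD r3, r3, #12 → r3=112+12=124
SUB r4, r4, #1 → r4=9-1=8
CMP r4, #6  (cmp 8,6)
BGT L2: taken
LSR r3, r3, #2 → r3=124>>2=31
LSL r3, r3, #4 → r3=31<<4=496
ADD r3, r3, #12 → r3=496+12=508
SUB r4, r4, #1 → r4=8-1=7
CMP r4, #6  (cmp 7,6)
BGT L2: taken
LSR r3, r3, #2 → r3=508>>2=127
LSL r3, r3, #4 → r3=127<<4=2032
ADD r3, r3, #12 → r3=2032+12=2044
SUB r4, r4, #1 → r4=7-1=6
CMP r4, #6  (cmp 6,6)
BGT L2: not taken
SUB r3, r3, #6 → r3=2044-6=2038
halt.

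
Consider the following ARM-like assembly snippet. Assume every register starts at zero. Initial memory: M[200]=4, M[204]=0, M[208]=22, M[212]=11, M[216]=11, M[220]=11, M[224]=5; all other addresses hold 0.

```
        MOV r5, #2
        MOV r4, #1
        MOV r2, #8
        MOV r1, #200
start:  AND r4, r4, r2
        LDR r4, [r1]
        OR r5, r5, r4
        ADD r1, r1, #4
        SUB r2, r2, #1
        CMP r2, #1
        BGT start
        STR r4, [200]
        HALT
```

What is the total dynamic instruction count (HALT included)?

55

r5=2
r4=1
r2=8
r1=200
r4=1&8=0
r4=M[200]=4
r5=2|4=6
r1=200+4=204
r2=8-1=7
CMP r2, #1  (cmp 7,1)
BGT start: taken
r4=4&7=4
r4=M[204]=0
r5=6|0=6
r1=204+4=208
r2=7-1=6
CMP r2, #1  (cmp 6,1)
BGT start: taken
r4=0&6=0
r4=M[208]=22
r5=6|22=22
r1=208+4=212
r2=6-1=5
CMP r2, #1  (cmp 5,1)
BGT start: taken
r4=22&5=4
r4=M[212]=11
r5=22|11=31
r1=212+4=216
r2=5-1=4
CMP r2, #1  (cmp 4,1)
BGT start: taken
r4=11&4=0
r4=M[216]=11
r5=31|11=31
r1=216+4=220
r2=4-1=3
CMP r2, #1  (cmp 3,1)
BGT start: taken
r4=11&3=3
r4=M[220]=11
r5=31|11=31
r1=220+4=224
r2=3-1=2
CMP r2, #1  (cmp 2,1)
BGT start: taken
r4=11&2=2
r4=M[224]=5
r5=31|5=31
r1=224+4=228
r2=2-1=1
CMP r2, #1  (cmp 1,1)
BGT start: not taken
STR r4, [200] → M[200]=5
halt.
Total executed instructions: 55.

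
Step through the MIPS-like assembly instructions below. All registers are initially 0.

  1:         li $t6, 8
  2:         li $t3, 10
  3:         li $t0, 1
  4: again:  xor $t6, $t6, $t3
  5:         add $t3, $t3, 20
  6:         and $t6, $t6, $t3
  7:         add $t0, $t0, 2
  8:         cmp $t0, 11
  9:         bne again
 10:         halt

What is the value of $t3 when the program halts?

$t6=8
$t3=10
$t0=1
$t6=8^10=2
$t3=10+20=30
$t6=2&30=2
$t0=1+2=3
cmp $t0, 11  (cmp 3,11)
bne again: taken
$t6=2^30=28
$t3=30+20=50
$t6=28&50=16
$t0=3+2=5
cmp $t0, 11  (cmp 5,11)
bne again: taken
$t6=16^50=34
$t3=50+20=70
$t6=34&70=2
$t0=5+2=7
cmp $t0, 11  (cmp 7,11)
bne again: taken
$t6=2^70=68
$t3=70+20=90
$t6=68&90=64
$t0=7+2=9
cmp $t0, 11  (cmp 9,11)
bne again: taken
$t6=64^90=26
$t3=90+20=110
$t6=26&110=10
$t0=9+2=11
cmp $t0, 11  (cmp 11,11)
bne again: not taken
halt.

110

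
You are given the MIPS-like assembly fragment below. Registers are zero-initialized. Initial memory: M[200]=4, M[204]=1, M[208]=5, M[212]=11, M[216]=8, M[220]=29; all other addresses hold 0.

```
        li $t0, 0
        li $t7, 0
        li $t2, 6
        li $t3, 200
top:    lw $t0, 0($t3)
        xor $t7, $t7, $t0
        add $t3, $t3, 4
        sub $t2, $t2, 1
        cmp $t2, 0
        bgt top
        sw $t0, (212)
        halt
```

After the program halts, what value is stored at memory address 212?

29

after li $t0, 0: $t0=0
after li $t7, 0: $t7=0
after li $t2, 6: $t2=6
after li $t3, 200: $t3=200
after lw $t0, 0($t3): $t0=M[200]=4
after xor $t7, $t7, $t0: $t7=0^4=4
after add $t3, $t3, 4: $t3=200+4=204
after sub $t2, $t2, 1: $t2=6-1=5
cmp $t2, 0  (cmp 5,0)
bgt top: taken
after lw $t0, 0($t3): $t0=M[204]=1
after xor $t7, $t7, $t0: $t7=4^1=5
after add $t3, $t3, 4: $t3=204+4=208
after sub $t2, $t2, 1: $t2=5-1=4
cmp $t2, 0  (cmp 4,0)
bgt top: taken
after lw $t0, 0($t3): $t0=M[208]=5
after xor $t7, $t7, $t0: $t7=5^5=0
after add $t3, $t3, 4: $t3=208+4=212
after sub $t2, $t2, 1: $t2=4-1=3
cmp $t2, 0  (cmp 3,0)
bgt top: taken
after lw $t0, 0($t3): $t0=M[212]=11
after xor $t7, $t7, $t0: $t7=0^11=11
after add $t3, $t3, 4: $t3=212+4=216
after sub $t2, $t2, 1: $t2=3-1=2
cmp $t2, 0  (cmp 2,0)
bgt top: taken
after lw $t0, 0($t3): $t0=M[216]=8
after xor $t7, $t7, $t0: $t7=11^8=3
after add $t3, $t3, 4: $t3=216+4=220
after sub $t2, $t2, 1: $t2=2-1=1
cmp $t2, 0  (cmp 1,0)
bgt top: taken
after lw $t0, 0($t3): $t0=M[220]=29
after xor $t7, $t7, $t0: $t7=3^29=30
after add $t3, $t3, 4: $t3=220+4=224
after sub $t2, $t2, 1: $t2=1-1=0
cmp $t2, 0  (cmp 0,0)
bgt top: not taken
sw $t0, (212) → M[212]=29
halt.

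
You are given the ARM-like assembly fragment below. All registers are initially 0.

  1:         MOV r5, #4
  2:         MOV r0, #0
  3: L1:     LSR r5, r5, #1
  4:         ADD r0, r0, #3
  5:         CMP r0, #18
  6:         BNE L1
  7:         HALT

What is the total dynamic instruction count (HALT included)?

27

r5=4
r0=0
r5=4>>1=2
r0=0+3=3
CMP r0, #18  (cmp 3,18)
BNE L1: taken
r5=2>>1=1
r0=3+3=6
CMP r0, #18  (cmp 6,18)
BNE L1: taken
r5=1>>1=0
r0=6+3=9
CMP r0, #18  (cmp 9,18)
BNE L1: taken
r5=0>>1=0
r0=9+3=12
CMP r0, #18  (cmp 12,18)
BNE L1: taken
r5=0>>1=0
r0=12+3=15
CMP r0, #18  (cmp 15,18)
BNE L1: taken
r5=0>>1=0
r0=15+3=18
CMP r0, #18  (cmp 18,18)
BNE L1: not taken
halt.
Total executed instructions: 27.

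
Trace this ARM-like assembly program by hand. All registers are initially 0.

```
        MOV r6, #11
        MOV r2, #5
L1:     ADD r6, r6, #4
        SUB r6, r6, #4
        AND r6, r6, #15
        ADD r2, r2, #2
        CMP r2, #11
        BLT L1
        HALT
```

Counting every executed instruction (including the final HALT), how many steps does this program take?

21

after MOV r6, #11: r6=11
after MOV r2, #5: r2=5
after ADD r6, r6, #4: r6=11+4=15
after SUB r6, r6, #4: r6=15-4=11
after AND r6, r6, #15: r6=11&15=11
after ADD r2, r2, #2: r2=5+2=7
CMP r2, #11  (cmp 7,11)
BLT L1: taken
after ADD r6, r6, #4: r6=11+4=15
after SUB r6, r6, #4: r6=15-4=11
after AND r6, r6, #15: r6=11&15=11
after ADD r2, r2, #2: r2=7+2=9
CMP r2, #11  (cmp 9,11)
BLT L1: taken
after ADD r6, r6, #4: r6=11+4=15
after SUB r6, r6, #4: r6=15-4=11
after AND r6, r6, #15: r6=11&15=11
after ADD r2, r2, #2: r2=9+2=11
CMP r2, #11  (cmp 11,11)
BLT L1: not taken
halt.
Total executed instructions: 21.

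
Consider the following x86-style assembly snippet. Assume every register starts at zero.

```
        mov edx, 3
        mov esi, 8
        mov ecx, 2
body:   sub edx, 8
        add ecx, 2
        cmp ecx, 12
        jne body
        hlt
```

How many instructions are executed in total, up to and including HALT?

edx=3
esi=8
ecx=2
edx=3-8=-5
ecx=2+2=4
cmp ecx, 12  (cmp 4,12)
jne body: taken
edx=(-5)-8=-13
ecx=4+2=6
cmp ecx, 12  (cmp 6,12)
jne body: taken
edx=(-13)-8=-21
ecx=6+2=8
cmp ecx, 12  (cmp 8,12)
jne body: taken
edx=(-21)-8=-29
ecx=8+2=10
cmp ecx, 12  (cmp 10,12)
jne body: taken
edx=(-29)-8=-37
ecx=10+2=12
cmp ecx, 12  (cmp 12,12)
jne body: not taken
halt.
Total executed instructions: 24.

24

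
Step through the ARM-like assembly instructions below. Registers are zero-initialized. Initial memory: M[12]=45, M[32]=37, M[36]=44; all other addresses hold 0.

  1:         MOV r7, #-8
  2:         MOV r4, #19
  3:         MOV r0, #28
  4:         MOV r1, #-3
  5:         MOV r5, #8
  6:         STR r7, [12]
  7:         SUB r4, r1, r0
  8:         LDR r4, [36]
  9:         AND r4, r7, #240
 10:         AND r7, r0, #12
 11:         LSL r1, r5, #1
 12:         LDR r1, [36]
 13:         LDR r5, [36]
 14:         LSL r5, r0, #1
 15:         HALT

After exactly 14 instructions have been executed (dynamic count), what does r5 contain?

MOV r7, #-8 → r7=-8
MOV r4, #19 → r4=19
MOV r0, #28 → r0=28
MOV r1, #-3 → r1=-3
MOV r5, #8 → r5=8
STR r7, [12] → M[12]=-8
SUB r4, r1, r0 → r4=(-3)-28=-31
LDR r4, [36] → r4=M[36]=44
AND r4, r7, #240 → r4=(-8)&240=240
AND r7, r0, #12 → r7=28&12=12
LSL r1, r5, #1 → r1=8<<1=16
LDR r1, [36] → r1=M[36]=44
LDR r5, [36] → r5=M[36]=44
LSL r5, r0, #1 → r5=28<<1=56
After step 14: r5 = 56.

56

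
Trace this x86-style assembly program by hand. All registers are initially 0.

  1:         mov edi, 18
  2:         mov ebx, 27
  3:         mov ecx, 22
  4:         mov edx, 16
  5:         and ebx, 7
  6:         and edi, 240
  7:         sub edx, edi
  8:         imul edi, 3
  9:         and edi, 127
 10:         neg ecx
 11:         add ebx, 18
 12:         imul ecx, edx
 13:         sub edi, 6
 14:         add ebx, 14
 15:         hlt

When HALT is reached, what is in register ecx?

after mov edi, 18: edi=18
after mov ebx, 27: ebx=27
after mov ecx, 22: ecx=22
after mov edx, 16: edx=16
after and ebx, 7: ebx=27&7=3
after and edi, 240: edi=18&240=16
after sub edx, edi: edx=16-16=0
after imul edi, 3: edi=16*3=48
after and edi, 127: edi=48&127=48
after neg ecx: ecx=-(22)=-22
after add ebx, 18: ebx=3+18=21
after imul ecx, edx: ecx=(-22)*0=0
after sub edi, 6: edi=48-6=42
after add ebx, 14: ebx=21+14=35
halt.

0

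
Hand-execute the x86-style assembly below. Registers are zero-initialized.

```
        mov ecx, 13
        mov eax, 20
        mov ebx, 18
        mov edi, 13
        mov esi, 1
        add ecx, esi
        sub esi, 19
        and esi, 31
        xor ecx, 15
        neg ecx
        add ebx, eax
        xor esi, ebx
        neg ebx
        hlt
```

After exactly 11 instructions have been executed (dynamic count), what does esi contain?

14

mov ecx, 13 → ecx=13
mov eax, 20 → eax=20
mov ebx, 18 → ebx=18
mov edi, 13 → edi=13
mov esi, 1 → esi=1
add ecx, esi → ecx=13+1=14
sub esi, 19 → esi=1-19=-18
and esi, 31 → esi=(-18)&31=14
xor ecx, 15 → ecx=14^15=1
neg ecx → ecx=-(1)=-1
add ebx, eax → ebx=18+20=38
After step 11: esi = 14.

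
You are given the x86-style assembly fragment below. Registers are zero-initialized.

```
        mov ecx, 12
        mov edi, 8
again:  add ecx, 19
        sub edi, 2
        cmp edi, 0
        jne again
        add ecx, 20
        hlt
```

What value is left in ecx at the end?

108

after mov ecx, 12: ecx=12
after mov edi, 8: edi=8
after add ecx, 19: ecx=12+19=31
after sub edi, 2: edi=8-2=6
cmp edi, 0  (cmp 6,0)
jne again: taken
after add ecx, 19: ecx=31+19=50
after sub edi, 2: edi=6-2=4
cmp edi, 0  (cmp 4,0)
jne again: taken
after add ecx, 19: ecx=50+19=69
after sub edi, 2: edi=4-2=2
cmp edi, 0  (cmp 2,0)
jne again: taken
after add ecx, 19: ecx=69+19=88
after sub edi, 2: edi=2-2=0
cmp edi, 0  (cmp 0,0)
jne again: not taken
after add ecx, 20: ecx=88+20=108
halt.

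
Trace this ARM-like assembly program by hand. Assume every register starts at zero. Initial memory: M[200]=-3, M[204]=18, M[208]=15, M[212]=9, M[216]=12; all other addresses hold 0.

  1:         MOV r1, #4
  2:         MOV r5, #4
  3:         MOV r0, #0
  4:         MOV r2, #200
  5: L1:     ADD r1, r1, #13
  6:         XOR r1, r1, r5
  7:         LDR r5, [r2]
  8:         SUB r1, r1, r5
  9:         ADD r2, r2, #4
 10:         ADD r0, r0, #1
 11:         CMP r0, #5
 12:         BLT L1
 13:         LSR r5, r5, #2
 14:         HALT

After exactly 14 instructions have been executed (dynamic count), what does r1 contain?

r1=4
r5=4
r0=0
r2=200
r1=4+13=17
r1=17^4=21
r5=M[200]=-3
r1=21-(-3)=24
r2=200+4=204
r0=0+1=1
CMP r0, #5  (cmp 1,5)
BLT L1: taken
r1=24+13=37
r1=37^(-3)=-40
After step 14: r1 = -40.

-40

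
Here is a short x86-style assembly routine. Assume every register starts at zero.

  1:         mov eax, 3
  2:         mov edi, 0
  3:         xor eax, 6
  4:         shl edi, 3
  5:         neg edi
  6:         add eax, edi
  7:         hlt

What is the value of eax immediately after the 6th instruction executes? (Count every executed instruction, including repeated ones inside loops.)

after mov eax, 3: eax=3
after mov edi, 0: edi=0
after xor eax, 6: eax=3^6=5
after shl edi, 3: edi=0<<3=0
after neg edi: edi=-(0)=0
after add eax, edi: eax=5+0=5
After step 6: eax = 5.

5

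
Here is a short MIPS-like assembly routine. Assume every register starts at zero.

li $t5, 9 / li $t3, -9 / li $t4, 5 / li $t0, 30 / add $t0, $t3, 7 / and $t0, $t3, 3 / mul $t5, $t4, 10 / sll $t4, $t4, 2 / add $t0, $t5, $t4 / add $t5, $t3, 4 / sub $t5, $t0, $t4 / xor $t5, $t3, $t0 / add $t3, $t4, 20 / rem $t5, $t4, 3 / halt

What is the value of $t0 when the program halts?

70

after li $t5, 9: $t5=9
after li $t3, -9: $t3=-9
after li $t4, 5: $t4=5
after li $t0, 30: $t0=30
after add $t0, $t3, 7: $t0=(-9)+7=-2
after and $t0, $t3, 3: $t0=(-9)&3=3
after mul $t5, $t4, 10: $t5=5*10=50
after sll $t4, $t4, 2: $t4=5<<2=20
after add $t0, $t5, $t4: $t0=50+20=70
after add $t5, $t3, 4: $t5=(-9)+4=-5
after sub $t5, $t0, $t4: $t5=70-20=50
after xor $t5, $t3, $t0: $t5=(-9)^70=-79
after add $t3, $t4, 20: $t3=20+20=40
after rem $t5, $t4, 3: $t5=20%3=2
halt.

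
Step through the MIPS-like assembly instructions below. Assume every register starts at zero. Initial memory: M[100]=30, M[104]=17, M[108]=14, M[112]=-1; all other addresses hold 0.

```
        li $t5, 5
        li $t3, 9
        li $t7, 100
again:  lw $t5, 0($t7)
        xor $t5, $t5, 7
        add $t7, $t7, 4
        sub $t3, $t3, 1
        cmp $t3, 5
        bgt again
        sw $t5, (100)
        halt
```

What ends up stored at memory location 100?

$t5=5
$t3=9
$t7=100
$t5=M[100]=30
$t5=30^7=25
$t7=100+4=104
$t3=9-1=8
cmp $t3, 5  (cmp 8,5)
bgt again: taken
$t5=M[104]=17
$t5=17^7=22
$t7=104+4=108
$t3=8-1=7
cmp $t3, 5  (cmp 7,5)
bgt again: taken
$t5=M[108]=14
$t5=14^7=9
$t7=108+4=112
$t3=7-1=6
cmp $t3, 5  (cmp 6,5)
bgt again: taken
$t5=M[112]=-1
$t5=(-1)^7=-8
$t7=112+4=116
$t3=6-1=5
cmp $t3, 5  (cmp 5,5)
bgt again: not taken
sw $t5, (100) → M[100]=-8
halt.

-8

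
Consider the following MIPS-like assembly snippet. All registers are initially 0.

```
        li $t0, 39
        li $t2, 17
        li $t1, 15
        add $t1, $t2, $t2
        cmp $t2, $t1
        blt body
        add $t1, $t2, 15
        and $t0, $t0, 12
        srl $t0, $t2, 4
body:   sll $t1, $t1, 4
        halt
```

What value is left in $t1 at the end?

544

after li $t0, 39: $t0=39
after li $t2, 17: $t2=17
after li $t1, 15: $t1=15
after add $t1, $t2, $t2: $t1=17+17=34
cmp $t2, $t1  (cmp 17,34)
blt body: taken
after sll $t1, $t1, 4: $t1=34<<4=544
halt.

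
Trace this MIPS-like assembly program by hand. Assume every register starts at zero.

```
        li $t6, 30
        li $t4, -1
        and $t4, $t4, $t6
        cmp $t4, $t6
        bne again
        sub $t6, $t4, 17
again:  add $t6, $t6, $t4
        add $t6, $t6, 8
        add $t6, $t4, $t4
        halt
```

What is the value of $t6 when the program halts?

60

li $t6, 30 → $t6=30
li $t4, -1 → $t4=-1
and $t4, $t4, $t6 → $t4=(-1)&30=30
cmp $t4, $t6  (cmp 30,30)
bne again: not taken
sub $t6, $t4, 17 → $t6=30-17=13
add $t6, $t6, $t4 → $t6=13+30=43
add $t6, $t6, 8 → $t6=43+8=51
add $t6, $t4, $t4 → $t6=30+30=60
halt.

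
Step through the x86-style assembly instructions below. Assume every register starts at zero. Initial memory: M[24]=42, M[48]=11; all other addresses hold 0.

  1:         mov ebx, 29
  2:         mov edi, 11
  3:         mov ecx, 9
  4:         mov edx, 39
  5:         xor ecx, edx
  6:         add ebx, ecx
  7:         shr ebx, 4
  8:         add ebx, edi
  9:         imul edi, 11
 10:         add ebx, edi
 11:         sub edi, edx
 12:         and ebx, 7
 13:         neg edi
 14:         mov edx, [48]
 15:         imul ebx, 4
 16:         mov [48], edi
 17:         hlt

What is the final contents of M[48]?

-82

mov ebx, 29 → ebx=29
mov edi, 11 → edi=11
mov ecx, 9 → ecx=9
mov edx, 39 → edx=39
xor ecx, edx → ecx=9^39=46
add ebx, ecx → ebx=29+46=75
shr ebx, 4 → ebx=75>>4=4
add ebx, edi → ebx=4+11=15
imul edi, 11 → edi=11*11=121
add ebx, edi → ebx=15+121=136
sub edi, edx → edi=121-39=82
and ebx, 7 → ebx=136&7=0
neg edi → edi=-(82)=-82
mov edx, [48] → edx=M[48]=11
imul ebx, 4 → ebx=0*4=0
mov [48], edi → M[48]=-82
halt.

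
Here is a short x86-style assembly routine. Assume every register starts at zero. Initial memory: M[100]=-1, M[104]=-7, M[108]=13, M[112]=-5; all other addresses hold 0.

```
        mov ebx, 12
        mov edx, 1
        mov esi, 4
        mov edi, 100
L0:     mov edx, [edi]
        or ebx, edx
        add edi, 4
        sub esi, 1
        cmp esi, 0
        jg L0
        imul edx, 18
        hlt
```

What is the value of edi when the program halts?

after mov ebx, 12: ebx=12
after mov edx, 1: edx=1
after mov esi, 4: esi=4
after mov edi, 100: edi=100
after mov edx, [edi]: edx=M[100]=-1
after or ebx, edx: ebx=12|(-1)=-1
after add edi, 4: edi=100+4=104
after sub esi, 1: esi=4-1=3
cmp esi, 0  (cmp 3,0)
jg L0: taken
after mov edx, [edi]: edx=M[104]=-7
after or ebx, edx: ebx=(-1)|(-7)=-1
after add edi, 4: edi=104+4=108
after sub esi, 1: esi=3-1=2
cmp esi, 0  (cmp 2,0)
jg L0: taken
after mov edx, [edi]: edx=M[108]=13
after or ebx, edx: ebx=(-1)|13=-1
after add edi, 4: edi=108+4=112
after sub esi, 1: esi=2-1=1
cmp esi, 0  (cmp 1,0)
jg L0: taken
after mov edx, [edi]: edx=M[112]=-5
after or ebx, edx: ebx=(-1)|(-5)=-1
after add edi, 4: edi=112+4=116
after sub esi, 1: esi=1-1=0
cmp esi, 0  (cmp 0,0)
jg L0: not taken
after imul edx, 18: edx=(-5)*18=-90
halt.

116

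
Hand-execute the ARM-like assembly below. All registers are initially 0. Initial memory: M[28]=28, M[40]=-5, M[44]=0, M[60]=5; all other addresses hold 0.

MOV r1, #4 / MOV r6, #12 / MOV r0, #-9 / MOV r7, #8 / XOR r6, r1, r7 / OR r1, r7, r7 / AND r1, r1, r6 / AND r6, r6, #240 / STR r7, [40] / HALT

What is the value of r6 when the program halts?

0

MOV r1, #4 → r1=4
MOV r6, #12 → r6=12
MOV r0, #-9 → r0=-9
MOV r7, #8 → r7=8
XOR r6, r1, r7 → r6=4^8=12
OR r1, r7, r7 → r1=8|8=8
AND r1, r1, r6 → r1=8&12=8
AND r6, r6, #240 → r6=12&240=0
STR r7, [40] → M[40]=8
halt.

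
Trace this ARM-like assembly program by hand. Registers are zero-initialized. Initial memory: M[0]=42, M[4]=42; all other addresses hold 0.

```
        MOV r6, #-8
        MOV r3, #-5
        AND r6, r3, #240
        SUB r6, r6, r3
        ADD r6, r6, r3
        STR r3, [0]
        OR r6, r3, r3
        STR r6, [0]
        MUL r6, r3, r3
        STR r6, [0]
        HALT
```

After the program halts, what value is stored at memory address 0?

25

after MOV r6, #-8: r6=-8
after MOV r3, #-5: r3=-5
after AND r6, r3, #240: r6=(-5)&240=240
after SUB r6, r6, r3: r6=240-(-5)=245
after ADD r6, r6, r3: r6=245+(-5)=240
STR r3, [0] → M[0]=-5
after OR r6, r3, r3: r6=(-5)|(-5)=-5
STR r6, [0] → M[0]=-5
after MUL r6, r3, r3: r6=(-5)*(-5)=25
STR r6, [0] → M[0]=25
halt.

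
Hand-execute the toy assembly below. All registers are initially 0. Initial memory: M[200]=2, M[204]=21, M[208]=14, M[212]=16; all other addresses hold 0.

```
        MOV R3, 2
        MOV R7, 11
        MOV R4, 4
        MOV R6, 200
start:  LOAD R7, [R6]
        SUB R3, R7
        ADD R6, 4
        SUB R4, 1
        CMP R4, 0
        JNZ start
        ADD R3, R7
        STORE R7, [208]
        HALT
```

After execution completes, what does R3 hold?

-35

R3=2
R7=11
R4=4
R6=200
R7=M[200]=2
R3=2-2=0
R6=200+4=204
R4=4-1=3
CMP R4, 0  (cmp 3,0)
JNZ start: taken
R7=M[204]=21
R3=0-21=-21
R6=204+4=208
R4=3-1=2
CMP R4, 0  (cmp 2,0)
JNZ start: taken
R7=M[208]=14
R3=(-21)-14=-35
R6=208+4=212
R4=2-1=1
CMP R4, 0  (cmp 1,0)
JNZ start: taken
R7=M[212]=16
R3=(-35)-16=-51
R6=212+4=216
R4=1-1=0
CMP R4, 0  (cmp 0,0)
JNZ start: not taken
R3=(-51)+16=-35
STORE R7, [208] → M[208]=16
halt.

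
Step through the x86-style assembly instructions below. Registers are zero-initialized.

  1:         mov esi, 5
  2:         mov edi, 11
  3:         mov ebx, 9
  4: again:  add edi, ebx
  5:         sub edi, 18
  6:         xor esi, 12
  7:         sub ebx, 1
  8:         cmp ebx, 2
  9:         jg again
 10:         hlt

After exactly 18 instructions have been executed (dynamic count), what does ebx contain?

7

esi=5
edi=11
ebx=9
edi=11+9=20
edi=20-18=2
esi=5^12=9
ebx=9-1=8
cmp ebx, 2  (cmp 8,2)
jg again: taken
edi=2+8=10
edi=10-18=-8
esi=9^12=5
ebx=8-1=7
cmp ebx, 2  (cmp 7,2)
jg again: taken
edi=(-8)+7=-1
edi=(-1)-18=-19
esi=5^12=9
After step 18: ebx = 7.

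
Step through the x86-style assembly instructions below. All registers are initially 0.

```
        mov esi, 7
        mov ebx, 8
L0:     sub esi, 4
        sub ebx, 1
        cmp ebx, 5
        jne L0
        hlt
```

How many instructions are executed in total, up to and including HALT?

after mov esi, 7: esi=7
after mov ebx, 8: ebx=8
after sub esi, 4: esi=7-4=3
after sub ebx, 1: ebx=8-1=7
cmp ebx, 5  (cmp 7,5)
jne L0: taken
after sub esi, 4: esi=3-4=-1
after sub ebx, 1: ebx=7-1=6
cmp ebx, 5  (cmp 6,5)
jne L0: taken
after sub esi, 4: esi=(-1)-4=-5
after sub ebx, 1: ebx=6-1=5
cmp ebx, 5  (cmp 5,5)
jne L0: not taken
halt.
Total executed instructions: 15.

15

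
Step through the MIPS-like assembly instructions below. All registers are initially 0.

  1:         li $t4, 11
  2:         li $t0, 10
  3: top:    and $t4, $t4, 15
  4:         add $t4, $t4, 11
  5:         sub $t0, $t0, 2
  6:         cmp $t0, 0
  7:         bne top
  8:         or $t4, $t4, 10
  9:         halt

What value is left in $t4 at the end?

li $t4, 11 → $t4=11
li $t0, 10 → $t0=10
and $t4, $t4, 15 → $t4=11&15=11
add $t4, $t4, 11 → $t4=11+11=22
sub $t0, $t0, 2 → $t0=10-2=8
cmp $t0, 0  (cmp 8,0)
bne top: taken
and $t4, $t4, 15 → $t4=22&15=6
add $t4, $t4, 11 → $t4=6+11=17
sub $t0, $t0, 2 → $t0=8-2=6
cmp $t0, 0  (cmp 6,0)
bne top: taken
and $t4, $t4, 15 → $t4=17&15=1
add $t4, $t4, 11 → $t4=1+11=12
sub $t0, $t0, 2 → $t0=6-2=4
cmp $t0, 0  (cmp 4,0)
bne top: taken
and $t4, $t4, 15 → $t4=12&15=12
add $t4, $t4, 11 → $t4=12+11=23
sub $t0, $t0, 2 → $t0=4-2=2
cmp $t0, 0  (cmp 2,0)
bne top: taken
and $t4, $t4, 15 → $t4=23&15=7
add $t4, $t4, 11 → $t4=7+11=18
sub $t0, $t0, 2 → $t0=2-2=0
cmp $t0, 0  (cmp 0,0)
bne top: not taken
or $t4, $t4, 10 → $t4=18|10=26
halt.

26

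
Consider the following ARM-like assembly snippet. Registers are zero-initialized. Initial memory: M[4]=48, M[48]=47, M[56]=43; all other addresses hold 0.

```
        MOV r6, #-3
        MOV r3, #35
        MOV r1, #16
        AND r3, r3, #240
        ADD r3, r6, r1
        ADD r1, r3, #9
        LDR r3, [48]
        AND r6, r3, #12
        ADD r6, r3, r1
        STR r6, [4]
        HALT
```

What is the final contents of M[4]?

69

after MOV r6, #-3: r6=-3
after MOV r3, #35: r3=35
after MOV r1, #16: r1=16
after AND r3, r3, #240: r3=35&240=32
after ADD r3, r6, r1: r3=(-3)+16=13
after ADD r1, r3, #9: r1=13+9=22
after LDR r3, [48]: r3=M[48]=47
after AND r6, r3, #12: r6=47&12=12
after ADD r6, r3, r1: r6=47+22=69
STR r6, [4] → M[4]=69
halt.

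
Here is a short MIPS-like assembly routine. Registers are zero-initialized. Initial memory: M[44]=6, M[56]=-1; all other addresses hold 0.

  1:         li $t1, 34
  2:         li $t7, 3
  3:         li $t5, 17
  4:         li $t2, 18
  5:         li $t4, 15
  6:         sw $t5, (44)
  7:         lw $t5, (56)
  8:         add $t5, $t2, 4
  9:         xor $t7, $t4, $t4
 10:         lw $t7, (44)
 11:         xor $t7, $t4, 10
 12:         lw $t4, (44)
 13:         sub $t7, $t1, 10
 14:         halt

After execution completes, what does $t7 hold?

li $t1, 34 → $t1=34
li $t7, 3 → $t7=3
li $t5, 17 → $t5=17
li $t2, 18 → $t2=18
li $t4, 15 → $t4=15
sw $t5, (44) → M[44]=17
lw $t5, (56) → $t5=M[56]=-1
add $t5, $t2, 4 → $t5=18+4=22
xor $t7, $t4, $t4 → $t7=15^15=0
lw $t7, (44) → $t7=M[44]=17
xor $t7, $t4, 10 → $t7=15^10=5
lw $t4, (44) → $t4=M[44]=17
sub $t7, $t1, 10 → $t7=34-10=24
halt.

24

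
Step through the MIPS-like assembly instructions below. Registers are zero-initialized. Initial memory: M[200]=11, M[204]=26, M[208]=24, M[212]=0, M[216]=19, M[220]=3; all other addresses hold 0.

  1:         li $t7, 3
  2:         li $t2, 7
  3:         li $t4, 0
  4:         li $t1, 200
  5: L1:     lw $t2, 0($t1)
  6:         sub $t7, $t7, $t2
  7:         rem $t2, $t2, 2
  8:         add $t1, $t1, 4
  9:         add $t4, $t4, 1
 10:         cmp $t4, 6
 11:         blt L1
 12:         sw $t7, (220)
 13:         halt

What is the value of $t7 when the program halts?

after li $t7, 3: $t7=3
after li $t2, 7: $t2=7
after li $t4, 0: $t4=0
after li $t1, 200: $t1=200
after lw $t2, 0($t1): $t2=M[200]=11
after sub $t7, $t7, $t2: $t7=3-11=-8
after rem $t2, $t2, 2: $t2=11%2=1
after add $t1, $t1, 4: $t1=200+4=204
after add $t4, $t4, 1: $t4=0+1=1
cmp $t4, 6  (cmp 1,6)
blt L1: taken
after lw $t2, 0($t1): $t2=M[204]=26
after sub $t7, $t7, $t2: $t7=(-8)-26=-34
after rem $t2, $t2, 2: $t2=26%2=0
after add $t1, $t1, 4: $t1=204+4=208
after add $t4, $t4, 1: $t4=1+1=2
cmp $t4, 6  (cmp 2,6)
blt L1: taken
after lw $t2, 0($t1): $t2=M[208]=24
after sub $t7, $t7, $t2: $t7=(-34)-24=-58
after rem $t2, $t2, 2: $t2=24%2=0
after add $t1, $t1, 4: $t1=208+4=212
after add $t4, $t4, 1: $t4=2+1=3
cmp $t4, 6  (cmp 3,6)
blt L1: taken
after lw $t2, 0($t1): $t2=M[212]=0
after sub $t7, $t7, $t2: $t7=(-58)-0=-58
after rem $t2, $t2, 2: $t2=0%2=0
after add $t1, $t1, 4: $t1=212+4=216
after add $t4, $t4, 1: $t4=3+1=4
cmp $t4, 6  (cmp 4,6)
blt L1: taken
after lw $t2, 0($t1): $t2=M[216]=19
after sub $t7, $t7, $t2: $t7=(-58)-19=-77
after rem $t2, $t2, 2: $t2=19%2=1
after add $t1, $t1, 4: $t1=216+4=220
after add $t4, $t4, 1: $t4=4+1=5
cmp $t4, 6  (cmp 5,6)
blt L1: taken
after lw $t2, 0($t1): $t2=M[220]=3
after sub $t7, $t7, $t2: $t7=(-77)-3=-80
after rem $t2, $t2, 2: $t2=3%2=1
after add $t1, $t1, 4: $t1=220+4=224
after add $t4, $t4, 1: $t4=5+1=6
cmp $t4, 6  (cmp 6,6)
blt L1: not taken
sw $t7, (220) → M[220]=-80
halt.

-80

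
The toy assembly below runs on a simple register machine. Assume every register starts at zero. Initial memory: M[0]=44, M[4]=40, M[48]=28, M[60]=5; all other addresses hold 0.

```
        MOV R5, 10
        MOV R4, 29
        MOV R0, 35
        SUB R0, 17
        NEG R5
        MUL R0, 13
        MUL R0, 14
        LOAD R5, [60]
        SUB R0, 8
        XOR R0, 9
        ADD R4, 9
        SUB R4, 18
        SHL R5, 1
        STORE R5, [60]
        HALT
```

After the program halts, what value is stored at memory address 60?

10

after MOV R5, 10: R5=10
after MOV R4, 29: R4=29
after MOV R0, 35: R0=35
after SUB R0, 17: R0=35-17=18
after NEG R5: R5=-(10)=-10
after MUL R0, 13: R0=18*13=234
after MUL R0, 14: R0=234*14=3276
after LOAD R5, [60]: R5=M[60]=5
after SUB R0, 8: R0=3276-8=3268
after XOR R0, 9: R0=3268^9=3277
after ADD R4, 9: R4=29+9=38
after SUB R4, 18: R4=38-18=20
after SHL R5, 1: R5=5<<1=10
STORE R5, [60] → M[60]=10
halt.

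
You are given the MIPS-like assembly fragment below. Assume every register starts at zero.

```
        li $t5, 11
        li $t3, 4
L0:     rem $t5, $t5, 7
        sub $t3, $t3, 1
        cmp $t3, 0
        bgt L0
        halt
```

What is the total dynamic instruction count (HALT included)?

19

after li $t5, 11: $t5=11
after li $t3, 4: $t3=4
after rem $t5, $t5, 7: $t5=11%7=4
after sub $t3, $t3, 1: $t3=4-1=3
cmp $t3, 0  (cmp 3,0)
bgt L0: taken
after rem $t5, $t5, 7: $t5=4%7=4
after sub $t3, $t3, 1: $t3=3-1=2
cmp $t3, 0  (cmp 2,0)
bgt L0: taken
after rem $t5, $t5, 7: $t5=4%7=4
after sub $t3, $t3, 1: $t3=2-1=1
cmp $t3, 0  (cmp 1,0)
bgt L0: taken
after rem $t5, $t5, 7: $t5=4%7=4
after sub $t3, $t3, 1: $t3=1-1=0
cmp $t3, 0  (cmp 0,0)
bgt L0: not taken
halt.
Total executed instructions: 19.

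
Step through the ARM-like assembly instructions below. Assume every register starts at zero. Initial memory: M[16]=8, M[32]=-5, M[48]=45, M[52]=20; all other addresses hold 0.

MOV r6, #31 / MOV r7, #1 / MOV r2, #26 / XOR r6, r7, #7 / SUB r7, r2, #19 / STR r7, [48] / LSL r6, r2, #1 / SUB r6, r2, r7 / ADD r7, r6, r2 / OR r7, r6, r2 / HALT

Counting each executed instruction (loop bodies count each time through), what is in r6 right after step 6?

6

MOV r6, #31 → r6=31
MOV r7, #1 → r7=1
MOV r2, #26 → r2=26
XOR r6, r7, #7 → r6=1^7=6
SUB r7, r2, #19 → r7=26-19=7
STR r7, [48] → M[48]=7
After step 6: r6 = 6.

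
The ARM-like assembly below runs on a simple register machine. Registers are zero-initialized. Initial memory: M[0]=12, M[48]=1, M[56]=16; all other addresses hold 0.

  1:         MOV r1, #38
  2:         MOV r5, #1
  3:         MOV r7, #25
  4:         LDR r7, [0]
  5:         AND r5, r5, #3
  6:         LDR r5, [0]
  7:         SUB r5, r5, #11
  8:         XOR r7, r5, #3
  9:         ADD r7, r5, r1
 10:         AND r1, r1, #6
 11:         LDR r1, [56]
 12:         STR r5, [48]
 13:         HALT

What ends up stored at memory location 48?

1

after MOV r1, #38: r1=38
after MOV r5, #1: r5=1
after MOV r7, #25: r7=25
after LDR r7, [0]: r7=M[0]=12
after AND r5, r5, #3: r5=1&3=1
after LDR r5, [0]: r5=M[0]=12
after SUB r5, r5, #11: r5=12-11=1
after XOR r7, r5, #3: r7=1^3=2
after ADD r7, r5, r1: r7=1+38=39
after AND r1, r1, #6: r1=38&6=6
after LDR r1, [56]: r1=M[56]=16
STR r5, [48] → M[48]=1
halt.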